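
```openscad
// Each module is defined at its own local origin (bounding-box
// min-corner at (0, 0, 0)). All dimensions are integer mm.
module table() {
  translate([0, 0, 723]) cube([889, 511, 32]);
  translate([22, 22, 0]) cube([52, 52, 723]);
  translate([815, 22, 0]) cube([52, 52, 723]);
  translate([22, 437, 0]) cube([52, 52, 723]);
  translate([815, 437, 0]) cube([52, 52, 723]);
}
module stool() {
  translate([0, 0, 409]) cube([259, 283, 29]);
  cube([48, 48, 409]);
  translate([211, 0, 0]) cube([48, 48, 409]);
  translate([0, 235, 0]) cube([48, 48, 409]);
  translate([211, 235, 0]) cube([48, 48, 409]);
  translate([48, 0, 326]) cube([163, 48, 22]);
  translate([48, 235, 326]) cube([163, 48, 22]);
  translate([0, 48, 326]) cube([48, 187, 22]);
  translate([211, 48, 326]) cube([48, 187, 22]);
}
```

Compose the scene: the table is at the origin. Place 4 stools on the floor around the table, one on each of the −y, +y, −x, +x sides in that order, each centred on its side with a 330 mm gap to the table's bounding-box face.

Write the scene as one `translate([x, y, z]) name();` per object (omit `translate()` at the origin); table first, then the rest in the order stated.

table();
translate([315, -613, 0]) stool();
translate([315, 841, 0]) stool();
translate([-589, 114, 0]) stool();
translate([1219, 114, 0]) stool();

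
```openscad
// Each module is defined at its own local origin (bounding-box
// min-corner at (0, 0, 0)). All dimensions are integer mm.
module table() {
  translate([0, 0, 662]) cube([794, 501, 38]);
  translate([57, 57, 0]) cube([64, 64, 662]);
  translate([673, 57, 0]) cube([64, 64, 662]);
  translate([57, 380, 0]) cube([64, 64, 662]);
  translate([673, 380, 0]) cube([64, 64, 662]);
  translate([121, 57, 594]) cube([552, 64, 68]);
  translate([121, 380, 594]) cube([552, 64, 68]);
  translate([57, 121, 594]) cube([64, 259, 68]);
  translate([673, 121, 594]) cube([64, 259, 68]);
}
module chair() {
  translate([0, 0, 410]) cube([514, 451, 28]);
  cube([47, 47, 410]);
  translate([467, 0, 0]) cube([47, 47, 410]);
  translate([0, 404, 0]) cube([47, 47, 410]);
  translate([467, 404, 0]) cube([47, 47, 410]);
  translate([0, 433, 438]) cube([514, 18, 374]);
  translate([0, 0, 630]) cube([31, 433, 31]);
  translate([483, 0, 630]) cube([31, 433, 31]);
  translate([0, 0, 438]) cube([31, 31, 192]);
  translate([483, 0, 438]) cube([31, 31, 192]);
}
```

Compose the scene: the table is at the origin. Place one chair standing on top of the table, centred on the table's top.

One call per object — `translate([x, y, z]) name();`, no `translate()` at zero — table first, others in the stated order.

table();
translate([140, 25, 700]) chair();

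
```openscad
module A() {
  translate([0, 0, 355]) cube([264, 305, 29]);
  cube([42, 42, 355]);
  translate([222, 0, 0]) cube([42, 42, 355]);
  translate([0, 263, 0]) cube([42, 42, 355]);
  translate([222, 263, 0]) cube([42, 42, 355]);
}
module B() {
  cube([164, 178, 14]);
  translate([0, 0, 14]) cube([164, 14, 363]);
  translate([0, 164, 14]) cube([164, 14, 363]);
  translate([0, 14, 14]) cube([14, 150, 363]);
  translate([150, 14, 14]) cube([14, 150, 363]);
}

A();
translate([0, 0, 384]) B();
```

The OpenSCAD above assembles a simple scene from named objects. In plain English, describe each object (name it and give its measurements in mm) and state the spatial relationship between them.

A is a four-legged stool. The seat is a 264×305×29 mm slab whose top surface is at z = 384 mm; four square legs, each 42×42 mm in cross-section, run from the floor (z = 0) to the underside of the seat, each flush with a corner of the seat.

B is an open storage box with external size 164×178×377 mm and wall thickness 14 mm (the base is also 14 mm thick). The base covers the whole footprint; the four walls stand on the base, with the y-facing walls full-width and the x-facing walls fitting between their inner faces.

The open box is on top of the stool.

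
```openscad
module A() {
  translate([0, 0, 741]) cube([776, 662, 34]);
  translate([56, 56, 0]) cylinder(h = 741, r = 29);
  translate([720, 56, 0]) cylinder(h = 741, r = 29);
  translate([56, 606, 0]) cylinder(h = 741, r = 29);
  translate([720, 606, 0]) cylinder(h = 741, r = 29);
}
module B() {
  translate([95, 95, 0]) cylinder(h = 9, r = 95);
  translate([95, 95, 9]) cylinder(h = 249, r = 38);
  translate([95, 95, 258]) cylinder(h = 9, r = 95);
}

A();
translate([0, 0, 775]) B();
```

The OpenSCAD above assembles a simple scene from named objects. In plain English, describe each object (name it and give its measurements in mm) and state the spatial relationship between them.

A is a table: top 776 mm (x) × 662 mm (y), 34 mm thick, upper face at z = 775 mm, on four round legs of 58 mm diameter, each leg's bounding box inset 27 mm from the nearest pair of top edges, running from z = 0 to the bottom of the top.

B is a spool: two coaxial disc flanges of radius 95 mm and thickness 9 mm, joined by a core cylinder of radius 38 mm and height 249 mm. The lower flange rests on z = 0 and the three cylinders share a vertical axis.

The spool is on top of the table.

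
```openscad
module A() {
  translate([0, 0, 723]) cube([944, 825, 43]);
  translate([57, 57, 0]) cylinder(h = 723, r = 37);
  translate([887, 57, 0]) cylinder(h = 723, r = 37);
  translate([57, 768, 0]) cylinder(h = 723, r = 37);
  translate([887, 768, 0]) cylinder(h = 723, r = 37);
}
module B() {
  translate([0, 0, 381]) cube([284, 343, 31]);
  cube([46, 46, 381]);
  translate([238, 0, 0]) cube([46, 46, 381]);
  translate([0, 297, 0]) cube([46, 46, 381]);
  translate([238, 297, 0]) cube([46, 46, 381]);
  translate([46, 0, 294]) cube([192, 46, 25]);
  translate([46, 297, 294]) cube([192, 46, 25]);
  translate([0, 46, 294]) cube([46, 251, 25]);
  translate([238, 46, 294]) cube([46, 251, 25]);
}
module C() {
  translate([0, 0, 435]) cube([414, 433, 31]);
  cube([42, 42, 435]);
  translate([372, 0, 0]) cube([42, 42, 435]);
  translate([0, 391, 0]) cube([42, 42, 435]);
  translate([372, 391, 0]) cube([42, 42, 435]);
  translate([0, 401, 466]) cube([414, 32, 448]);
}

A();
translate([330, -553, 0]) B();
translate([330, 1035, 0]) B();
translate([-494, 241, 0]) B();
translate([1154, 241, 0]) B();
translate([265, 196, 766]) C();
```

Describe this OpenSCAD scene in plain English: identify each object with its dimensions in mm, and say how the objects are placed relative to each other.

A is a table: top 944 mm (x) × 825 mm (y), 43 mm thick, upper face at z = 766 mm, on four round legs of 74 mm diameter, each leg's bounding box inset 20 mm from the nearest pair of top edges, running from z = 0 to the bottom of the top.

B is a four-legged stool. The seat is 284×343 mm, 31 mm thick, top at z = 412 mm. It stands on four square legs, each 46×46 mm in cross-section, from z = 0 to the seat underside, each flush with a corner of the seat. Four stretchers, 46 mm wide and 25 mm tall, connect adjacent legs with their undersides at z = 294 mm, each running between the inner faces of the legs it joins and aligned with the legs' outer faces on the other axis.

C is a chair. The seat is a 414×433×31 mm slab with its top at z = 466 mm, on four 42×42 mm corner legs (flush with the seat edges, standing on z = 0). A flat backrest 32 mm thick, 448 mm tall, spans the full seat width and rises from the seat top along its +y edge, rear face flush with the rear of the seat.

Four stools sit around the table at the −y, +y, −x, +x sides. The chair is on top of the table, centred.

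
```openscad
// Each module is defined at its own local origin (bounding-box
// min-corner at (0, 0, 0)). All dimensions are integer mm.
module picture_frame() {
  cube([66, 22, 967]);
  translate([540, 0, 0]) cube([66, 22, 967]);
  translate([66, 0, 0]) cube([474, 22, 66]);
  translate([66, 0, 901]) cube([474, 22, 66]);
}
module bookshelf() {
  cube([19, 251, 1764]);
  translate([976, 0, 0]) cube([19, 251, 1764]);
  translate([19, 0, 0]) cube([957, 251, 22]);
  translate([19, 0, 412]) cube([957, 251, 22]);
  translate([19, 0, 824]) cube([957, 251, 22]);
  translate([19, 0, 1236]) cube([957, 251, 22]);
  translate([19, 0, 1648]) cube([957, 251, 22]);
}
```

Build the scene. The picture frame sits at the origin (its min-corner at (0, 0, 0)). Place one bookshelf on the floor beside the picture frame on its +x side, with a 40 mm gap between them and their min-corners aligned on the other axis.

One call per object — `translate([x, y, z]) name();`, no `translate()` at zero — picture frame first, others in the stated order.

picture_frame();
translate([646, 0, 0]) bookshelf();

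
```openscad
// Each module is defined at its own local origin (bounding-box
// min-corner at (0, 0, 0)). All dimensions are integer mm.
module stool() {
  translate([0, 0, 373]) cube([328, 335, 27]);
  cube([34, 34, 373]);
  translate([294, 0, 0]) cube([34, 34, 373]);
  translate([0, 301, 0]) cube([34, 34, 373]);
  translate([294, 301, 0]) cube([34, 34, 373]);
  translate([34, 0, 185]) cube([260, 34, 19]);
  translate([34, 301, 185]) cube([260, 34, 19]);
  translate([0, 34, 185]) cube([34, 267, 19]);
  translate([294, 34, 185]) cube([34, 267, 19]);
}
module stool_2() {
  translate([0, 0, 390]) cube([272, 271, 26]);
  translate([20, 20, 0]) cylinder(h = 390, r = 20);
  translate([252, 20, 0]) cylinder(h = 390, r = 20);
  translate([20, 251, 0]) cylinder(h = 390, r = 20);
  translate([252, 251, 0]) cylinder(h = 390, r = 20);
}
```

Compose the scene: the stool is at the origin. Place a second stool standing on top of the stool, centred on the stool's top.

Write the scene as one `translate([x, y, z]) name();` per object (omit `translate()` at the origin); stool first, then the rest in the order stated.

stool();
translate([28, 32, 400]) stool_2();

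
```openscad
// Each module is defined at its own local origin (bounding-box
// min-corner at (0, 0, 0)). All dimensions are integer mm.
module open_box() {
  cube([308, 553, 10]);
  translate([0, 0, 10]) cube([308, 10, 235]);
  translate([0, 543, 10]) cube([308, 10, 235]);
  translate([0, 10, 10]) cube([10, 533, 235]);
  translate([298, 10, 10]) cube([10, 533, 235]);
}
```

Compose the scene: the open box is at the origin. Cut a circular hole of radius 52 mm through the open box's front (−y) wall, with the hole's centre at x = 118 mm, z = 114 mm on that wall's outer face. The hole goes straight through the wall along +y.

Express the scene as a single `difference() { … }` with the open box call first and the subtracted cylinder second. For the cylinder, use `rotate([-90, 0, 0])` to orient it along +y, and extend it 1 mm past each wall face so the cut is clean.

difference() {
  open_box();
  translate([118, -1, 114]) rotate([-90, 0, 0]) cylinder(h = 12, r = 52);
}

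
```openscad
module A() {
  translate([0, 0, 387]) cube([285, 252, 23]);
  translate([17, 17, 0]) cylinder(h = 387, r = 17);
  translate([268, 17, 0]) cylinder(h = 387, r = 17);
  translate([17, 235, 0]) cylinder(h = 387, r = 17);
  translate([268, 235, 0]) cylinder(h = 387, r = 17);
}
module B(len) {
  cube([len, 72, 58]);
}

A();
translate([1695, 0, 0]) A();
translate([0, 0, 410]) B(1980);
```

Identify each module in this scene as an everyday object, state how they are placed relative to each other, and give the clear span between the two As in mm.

A is a stool. B is a beam. A beam spans the tops of two stools. The clear span between the two stools is 1410 mm.

Second stool starts at x = 1695; first ends at x = 285; clear span = 1695 − 285 = 1410 mm.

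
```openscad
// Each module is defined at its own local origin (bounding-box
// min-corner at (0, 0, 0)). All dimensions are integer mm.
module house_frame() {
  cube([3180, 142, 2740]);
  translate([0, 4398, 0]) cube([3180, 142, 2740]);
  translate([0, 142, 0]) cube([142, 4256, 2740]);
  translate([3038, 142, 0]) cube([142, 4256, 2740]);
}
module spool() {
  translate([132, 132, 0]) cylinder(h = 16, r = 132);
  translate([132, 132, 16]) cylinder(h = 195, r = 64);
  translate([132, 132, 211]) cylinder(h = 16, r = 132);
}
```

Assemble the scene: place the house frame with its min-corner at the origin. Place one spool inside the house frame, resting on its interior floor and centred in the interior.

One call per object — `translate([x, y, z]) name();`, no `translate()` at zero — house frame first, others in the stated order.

house_frame();
translate([1458, 2138, 0]) spool();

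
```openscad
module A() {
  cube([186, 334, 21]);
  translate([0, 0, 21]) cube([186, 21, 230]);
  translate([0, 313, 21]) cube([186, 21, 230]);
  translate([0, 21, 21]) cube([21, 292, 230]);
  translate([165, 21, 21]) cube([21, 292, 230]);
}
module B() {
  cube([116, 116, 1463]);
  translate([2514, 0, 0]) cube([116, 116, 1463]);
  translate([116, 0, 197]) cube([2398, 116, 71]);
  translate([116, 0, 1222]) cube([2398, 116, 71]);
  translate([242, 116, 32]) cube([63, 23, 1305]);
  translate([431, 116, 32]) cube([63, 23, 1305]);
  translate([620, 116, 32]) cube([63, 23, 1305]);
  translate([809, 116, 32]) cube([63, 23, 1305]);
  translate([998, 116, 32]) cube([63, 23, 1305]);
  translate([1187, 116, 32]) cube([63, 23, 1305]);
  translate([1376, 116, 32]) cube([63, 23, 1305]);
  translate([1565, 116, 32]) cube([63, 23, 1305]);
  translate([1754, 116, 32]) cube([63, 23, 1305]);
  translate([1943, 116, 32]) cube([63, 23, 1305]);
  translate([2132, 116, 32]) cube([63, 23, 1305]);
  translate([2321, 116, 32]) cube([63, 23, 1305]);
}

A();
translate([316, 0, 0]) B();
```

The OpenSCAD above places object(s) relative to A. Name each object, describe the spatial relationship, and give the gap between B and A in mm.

A is an open box. B is a fence section. The fence section is on the floor beside the open box on its +x side. The gap between the fence section and the open box is 130 mm.

The fence section's nearest face is 130 mm from the open box's +x face.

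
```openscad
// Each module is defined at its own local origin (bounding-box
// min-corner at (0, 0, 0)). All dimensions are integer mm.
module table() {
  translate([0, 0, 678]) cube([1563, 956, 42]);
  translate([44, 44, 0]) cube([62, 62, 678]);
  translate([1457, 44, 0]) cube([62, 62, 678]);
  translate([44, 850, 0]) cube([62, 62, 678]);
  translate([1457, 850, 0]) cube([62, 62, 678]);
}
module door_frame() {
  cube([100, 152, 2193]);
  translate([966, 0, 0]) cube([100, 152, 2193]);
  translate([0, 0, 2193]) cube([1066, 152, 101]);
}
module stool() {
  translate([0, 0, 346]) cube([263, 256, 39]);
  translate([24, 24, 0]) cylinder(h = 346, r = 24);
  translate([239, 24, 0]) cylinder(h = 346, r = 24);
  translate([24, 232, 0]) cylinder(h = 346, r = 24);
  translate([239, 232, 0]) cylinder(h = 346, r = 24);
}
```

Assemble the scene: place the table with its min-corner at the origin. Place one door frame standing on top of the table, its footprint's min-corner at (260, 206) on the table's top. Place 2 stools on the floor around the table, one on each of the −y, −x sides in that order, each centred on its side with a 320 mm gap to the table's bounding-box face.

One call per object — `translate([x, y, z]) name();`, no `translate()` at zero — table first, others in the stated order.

table();
translate([260, 206, 720]) door_frame();
translate([650, -576, 0]) stool();
translate([-583, 350, 0]) stool();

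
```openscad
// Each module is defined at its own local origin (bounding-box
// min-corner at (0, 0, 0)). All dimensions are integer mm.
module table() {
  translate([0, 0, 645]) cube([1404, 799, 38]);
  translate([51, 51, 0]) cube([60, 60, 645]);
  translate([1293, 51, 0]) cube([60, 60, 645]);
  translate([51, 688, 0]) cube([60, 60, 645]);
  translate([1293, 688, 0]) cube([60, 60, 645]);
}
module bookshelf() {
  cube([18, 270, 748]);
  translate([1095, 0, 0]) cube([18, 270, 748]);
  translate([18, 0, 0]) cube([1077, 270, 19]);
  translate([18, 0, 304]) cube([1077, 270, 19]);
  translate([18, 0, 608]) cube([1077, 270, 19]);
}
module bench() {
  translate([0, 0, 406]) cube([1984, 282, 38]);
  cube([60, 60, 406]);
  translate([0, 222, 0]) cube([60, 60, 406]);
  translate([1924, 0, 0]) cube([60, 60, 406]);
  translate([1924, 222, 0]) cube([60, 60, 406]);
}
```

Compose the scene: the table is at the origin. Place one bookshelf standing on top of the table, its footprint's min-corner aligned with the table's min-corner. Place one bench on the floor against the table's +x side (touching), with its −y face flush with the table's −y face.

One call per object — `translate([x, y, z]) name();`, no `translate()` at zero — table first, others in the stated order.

table();
translate([0, 0, 683]) bookshelf();
translate([1404, 0, 0]) bench();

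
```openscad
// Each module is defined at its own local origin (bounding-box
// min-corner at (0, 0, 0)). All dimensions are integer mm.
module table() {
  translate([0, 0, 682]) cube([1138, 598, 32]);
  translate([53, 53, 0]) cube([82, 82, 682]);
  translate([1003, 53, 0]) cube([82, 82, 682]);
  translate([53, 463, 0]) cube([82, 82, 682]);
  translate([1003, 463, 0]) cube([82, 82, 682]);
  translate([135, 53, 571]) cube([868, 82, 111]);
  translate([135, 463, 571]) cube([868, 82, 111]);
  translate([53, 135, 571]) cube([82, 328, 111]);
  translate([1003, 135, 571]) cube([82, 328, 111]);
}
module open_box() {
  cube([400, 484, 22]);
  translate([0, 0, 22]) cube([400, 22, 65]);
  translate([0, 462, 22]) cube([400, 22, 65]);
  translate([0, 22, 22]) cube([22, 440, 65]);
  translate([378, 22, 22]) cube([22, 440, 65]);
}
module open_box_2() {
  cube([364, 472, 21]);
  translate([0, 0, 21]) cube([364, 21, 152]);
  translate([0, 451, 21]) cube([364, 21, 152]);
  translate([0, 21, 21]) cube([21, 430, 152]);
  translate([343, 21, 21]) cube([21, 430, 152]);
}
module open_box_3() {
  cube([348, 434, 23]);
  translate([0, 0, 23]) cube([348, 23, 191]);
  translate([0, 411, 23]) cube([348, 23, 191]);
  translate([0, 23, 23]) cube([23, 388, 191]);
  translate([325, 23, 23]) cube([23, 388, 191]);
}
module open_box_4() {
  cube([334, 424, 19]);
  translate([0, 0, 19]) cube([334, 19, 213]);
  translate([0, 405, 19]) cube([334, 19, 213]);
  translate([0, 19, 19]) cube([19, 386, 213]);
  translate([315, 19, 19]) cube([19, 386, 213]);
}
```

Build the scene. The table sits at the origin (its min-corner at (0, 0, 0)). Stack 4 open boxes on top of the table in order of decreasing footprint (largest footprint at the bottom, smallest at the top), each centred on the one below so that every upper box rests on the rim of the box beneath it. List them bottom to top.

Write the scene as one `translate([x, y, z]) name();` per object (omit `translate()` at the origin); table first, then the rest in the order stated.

table();
translate([369, 57, 714]) open_box();
translate([387, 63, 801]) open_box_2();
translate([395, 82, 974]) open_box_3();
translate([402, 87, 1188]) open_box_4();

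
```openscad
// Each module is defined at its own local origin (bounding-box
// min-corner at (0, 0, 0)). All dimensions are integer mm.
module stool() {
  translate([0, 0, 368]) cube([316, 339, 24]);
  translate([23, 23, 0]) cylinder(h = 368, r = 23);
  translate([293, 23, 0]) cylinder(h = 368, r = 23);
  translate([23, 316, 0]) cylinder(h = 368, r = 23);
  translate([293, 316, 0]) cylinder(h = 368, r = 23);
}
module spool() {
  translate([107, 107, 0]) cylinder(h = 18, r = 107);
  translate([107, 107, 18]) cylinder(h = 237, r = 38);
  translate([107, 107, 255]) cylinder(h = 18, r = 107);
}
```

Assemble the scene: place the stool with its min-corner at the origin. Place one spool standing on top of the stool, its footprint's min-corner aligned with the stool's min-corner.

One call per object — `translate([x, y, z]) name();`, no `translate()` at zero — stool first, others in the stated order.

stool();
translate([0, 0, 392]) spool();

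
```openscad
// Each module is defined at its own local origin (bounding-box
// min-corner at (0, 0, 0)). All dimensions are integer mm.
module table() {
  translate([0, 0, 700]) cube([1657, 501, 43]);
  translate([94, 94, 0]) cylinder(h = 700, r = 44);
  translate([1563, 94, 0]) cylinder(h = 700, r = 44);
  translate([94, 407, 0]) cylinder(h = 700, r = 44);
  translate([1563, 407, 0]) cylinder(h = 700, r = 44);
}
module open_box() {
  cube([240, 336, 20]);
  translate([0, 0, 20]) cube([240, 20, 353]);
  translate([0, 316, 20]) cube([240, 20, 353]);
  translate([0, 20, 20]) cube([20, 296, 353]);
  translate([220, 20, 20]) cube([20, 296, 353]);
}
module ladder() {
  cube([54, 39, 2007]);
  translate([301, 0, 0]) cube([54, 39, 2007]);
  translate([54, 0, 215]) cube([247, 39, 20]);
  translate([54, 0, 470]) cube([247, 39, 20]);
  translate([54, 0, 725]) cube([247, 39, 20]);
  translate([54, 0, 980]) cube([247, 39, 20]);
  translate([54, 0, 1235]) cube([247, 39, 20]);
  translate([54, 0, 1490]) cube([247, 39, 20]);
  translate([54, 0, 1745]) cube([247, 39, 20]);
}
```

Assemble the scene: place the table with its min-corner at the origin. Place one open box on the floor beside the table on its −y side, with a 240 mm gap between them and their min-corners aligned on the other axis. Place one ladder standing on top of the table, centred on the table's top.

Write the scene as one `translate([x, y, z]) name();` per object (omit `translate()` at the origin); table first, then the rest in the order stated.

table();
translate([0, -576, 0]) open_box();
translate([651, 231, 743]) ladder();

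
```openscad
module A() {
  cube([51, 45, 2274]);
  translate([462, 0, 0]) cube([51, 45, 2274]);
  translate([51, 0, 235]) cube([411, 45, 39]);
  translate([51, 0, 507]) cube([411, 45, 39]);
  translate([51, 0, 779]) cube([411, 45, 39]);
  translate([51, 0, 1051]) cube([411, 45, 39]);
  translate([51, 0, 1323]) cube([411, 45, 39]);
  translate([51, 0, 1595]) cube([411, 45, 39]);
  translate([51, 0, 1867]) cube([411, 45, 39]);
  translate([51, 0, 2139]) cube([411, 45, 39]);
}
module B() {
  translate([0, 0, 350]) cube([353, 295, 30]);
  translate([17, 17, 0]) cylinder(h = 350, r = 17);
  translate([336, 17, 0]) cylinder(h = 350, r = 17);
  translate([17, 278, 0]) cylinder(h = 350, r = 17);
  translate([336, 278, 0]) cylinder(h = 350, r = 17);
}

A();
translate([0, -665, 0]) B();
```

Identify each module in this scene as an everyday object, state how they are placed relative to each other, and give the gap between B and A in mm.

The stool's nearest face is 370 mm from the ladder's −y face.

A is a ladder. B is a stool. The stool is on the floor beside the ladder on its −y side. The gap between the stool and the ladder is 370 mm.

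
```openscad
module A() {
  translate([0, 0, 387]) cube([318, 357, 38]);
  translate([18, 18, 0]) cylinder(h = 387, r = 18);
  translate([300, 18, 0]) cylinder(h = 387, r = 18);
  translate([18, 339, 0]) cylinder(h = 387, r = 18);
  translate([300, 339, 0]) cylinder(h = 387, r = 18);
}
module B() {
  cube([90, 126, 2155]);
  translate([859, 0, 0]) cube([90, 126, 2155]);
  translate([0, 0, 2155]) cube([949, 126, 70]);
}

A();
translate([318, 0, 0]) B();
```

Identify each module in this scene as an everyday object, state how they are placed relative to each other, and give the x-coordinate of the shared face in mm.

The stool's +x face and the door frame's −x face are both at x = 318 mm.

A is a stool. B is a door frame. The door frame is against the stool's +x side, with their −y faces flush. The x-coordinate of the shared face is 318 mm.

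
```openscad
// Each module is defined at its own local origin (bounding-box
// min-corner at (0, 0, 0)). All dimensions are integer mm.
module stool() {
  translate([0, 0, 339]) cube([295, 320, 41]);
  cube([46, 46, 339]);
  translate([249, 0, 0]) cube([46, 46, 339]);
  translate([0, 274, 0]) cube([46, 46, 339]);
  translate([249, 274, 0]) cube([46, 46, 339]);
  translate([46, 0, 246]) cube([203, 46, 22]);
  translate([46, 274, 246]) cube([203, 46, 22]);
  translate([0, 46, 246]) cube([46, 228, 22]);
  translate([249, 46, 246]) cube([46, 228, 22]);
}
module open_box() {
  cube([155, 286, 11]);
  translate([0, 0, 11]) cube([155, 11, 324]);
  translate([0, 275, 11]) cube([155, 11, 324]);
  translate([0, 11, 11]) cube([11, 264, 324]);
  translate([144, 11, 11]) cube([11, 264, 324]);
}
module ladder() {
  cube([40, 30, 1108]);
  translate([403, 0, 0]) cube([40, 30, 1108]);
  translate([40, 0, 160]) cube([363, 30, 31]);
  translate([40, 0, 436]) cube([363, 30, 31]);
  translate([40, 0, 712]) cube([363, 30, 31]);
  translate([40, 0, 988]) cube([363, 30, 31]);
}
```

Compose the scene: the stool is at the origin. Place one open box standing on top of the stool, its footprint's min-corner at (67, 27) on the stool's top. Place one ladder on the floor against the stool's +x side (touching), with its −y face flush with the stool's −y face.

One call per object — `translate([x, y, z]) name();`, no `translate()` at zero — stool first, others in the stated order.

stool();
translate([67, 27, 380]) open_box();
translate([295, 0, 0]) ladder();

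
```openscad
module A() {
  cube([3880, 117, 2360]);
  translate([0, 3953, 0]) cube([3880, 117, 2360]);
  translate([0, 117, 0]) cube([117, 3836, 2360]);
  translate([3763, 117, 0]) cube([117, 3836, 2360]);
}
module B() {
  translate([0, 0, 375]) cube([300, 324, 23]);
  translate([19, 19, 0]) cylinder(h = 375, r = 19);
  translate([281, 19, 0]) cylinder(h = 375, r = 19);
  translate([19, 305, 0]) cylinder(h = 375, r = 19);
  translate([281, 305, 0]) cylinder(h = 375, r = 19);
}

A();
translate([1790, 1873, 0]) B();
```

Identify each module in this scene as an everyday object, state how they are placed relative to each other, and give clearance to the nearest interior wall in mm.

A is a house frame. B is a stool. The stool sits inside the house frame, centred. The clearance to the nearest interior wall is 1673 mm.

Clearances: x = 1673, y = 1756; minimum 1673 mm.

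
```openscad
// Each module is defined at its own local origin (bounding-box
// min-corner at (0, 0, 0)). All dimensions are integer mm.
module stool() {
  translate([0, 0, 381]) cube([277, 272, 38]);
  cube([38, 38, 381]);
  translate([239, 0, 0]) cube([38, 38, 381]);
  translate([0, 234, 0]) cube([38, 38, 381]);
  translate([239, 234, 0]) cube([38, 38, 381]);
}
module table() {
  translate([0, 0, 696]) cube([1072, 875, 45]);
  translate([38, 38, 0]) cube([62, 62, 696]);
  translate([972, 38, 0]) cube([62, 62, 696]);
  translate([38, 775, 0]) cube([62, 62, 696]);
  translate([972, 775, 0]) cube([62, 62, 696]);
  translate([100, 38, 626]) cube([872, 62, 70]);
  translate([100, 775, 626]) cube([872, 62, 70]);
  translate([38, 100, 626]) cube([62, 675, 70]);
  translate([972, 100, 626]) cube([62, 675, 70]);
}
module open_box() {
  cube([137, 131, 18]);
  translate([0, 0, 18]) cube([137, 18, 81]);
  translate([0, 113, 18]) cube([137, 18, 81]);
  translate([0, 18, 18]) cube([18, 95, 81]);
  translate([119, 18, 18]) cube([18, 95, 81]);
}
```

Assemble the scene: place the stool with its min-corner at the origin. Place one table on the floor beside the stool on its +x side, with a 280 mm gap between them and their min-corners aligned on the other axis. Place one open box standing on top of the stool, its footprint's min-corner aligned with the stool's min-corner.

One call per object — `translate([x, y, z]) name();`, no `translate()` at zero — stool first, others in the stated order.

stool();
translate([557, 0, 0]) table();
translate([0, 0, 419]) open_box();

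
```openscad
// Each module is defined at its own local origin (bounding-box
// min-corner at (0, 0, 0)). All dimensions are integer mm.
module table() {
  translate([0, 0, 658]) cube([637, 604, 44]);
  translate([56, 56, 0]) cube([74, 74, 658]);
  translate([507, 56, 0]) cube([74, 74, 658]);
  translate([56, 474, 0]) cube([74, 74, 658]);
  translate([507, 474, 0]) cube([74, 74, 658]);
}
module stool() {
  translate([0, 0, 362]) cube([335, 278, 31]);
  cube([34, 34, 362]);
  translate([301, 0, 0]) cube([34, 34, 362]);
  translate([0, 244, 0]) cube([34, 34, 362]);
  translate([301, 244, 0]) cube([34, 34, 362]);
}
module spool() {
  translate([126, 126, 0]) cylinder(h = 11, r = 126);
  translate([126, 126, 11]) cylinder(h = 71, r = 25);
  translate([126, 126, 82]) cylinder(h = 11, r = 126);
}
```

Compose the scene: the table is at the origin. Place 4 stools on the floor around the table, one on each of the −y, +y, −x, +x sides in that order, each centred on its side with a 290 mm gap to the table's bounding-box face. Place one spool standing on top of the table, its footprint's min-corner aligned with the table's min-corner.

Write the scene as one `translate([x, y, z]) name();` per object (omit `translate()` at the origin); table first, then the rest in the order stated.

table();
translate([151, -568, 0]) stool();
translate([151, 894, 0]) stool();
translate([-625, 163, 0]) stool();
translate([927, 163, 0]) stool();
translate([0, 0, 702]) spool();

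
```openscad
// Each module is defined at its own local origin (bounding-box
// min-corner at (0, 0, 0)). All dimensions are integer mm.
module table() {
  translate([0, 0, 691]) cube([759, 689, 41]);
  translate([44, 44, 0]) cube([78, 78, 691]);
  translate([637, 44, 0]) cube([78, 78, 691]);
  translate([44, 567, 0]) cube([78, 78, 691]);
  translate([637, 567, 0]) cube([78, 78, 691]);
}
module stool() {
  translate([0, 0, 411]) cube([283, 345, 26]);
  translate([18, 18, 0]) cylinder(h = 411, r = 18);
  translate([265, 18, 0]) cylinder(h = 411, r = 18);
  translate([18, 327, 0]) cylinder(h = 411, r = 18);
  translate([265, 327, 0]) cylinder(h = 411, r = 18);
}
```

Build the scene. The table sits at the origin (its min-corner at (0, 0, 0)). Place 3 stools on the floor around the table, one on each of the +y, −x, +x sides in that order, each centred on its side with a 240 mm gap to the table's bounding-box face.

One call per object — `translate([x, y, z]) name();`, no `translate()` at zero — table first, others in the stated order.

table();
translate([238, 929, 0]) stool();
translate([-523, 172, 0]) stool();
translate([999, 172, 0]) stool();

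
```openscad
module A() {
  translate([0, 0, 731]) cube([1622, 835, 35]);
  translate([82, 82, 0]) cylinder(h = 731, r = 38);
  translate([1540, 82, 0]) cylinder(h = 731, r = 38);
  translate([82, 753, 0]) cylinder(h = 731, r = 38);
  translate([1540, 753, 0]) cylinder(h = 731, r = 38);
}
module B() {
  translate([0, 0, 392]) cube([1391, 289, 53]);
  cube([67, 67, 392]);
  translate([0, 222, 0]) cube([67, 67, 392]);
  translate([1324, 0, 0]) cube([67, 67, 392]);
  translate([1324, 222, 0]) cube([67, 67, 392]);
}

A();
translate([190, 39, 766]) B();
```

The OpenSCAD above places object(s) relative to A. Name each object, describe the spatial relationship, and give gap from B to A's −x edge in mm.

The bench's min-x is at 190; the table's min-x is 0; gap = 190 mm.

A is a table. B is a bench. The bench is on top of the table. The gap from the bench to the table's −x edge is 190 mm.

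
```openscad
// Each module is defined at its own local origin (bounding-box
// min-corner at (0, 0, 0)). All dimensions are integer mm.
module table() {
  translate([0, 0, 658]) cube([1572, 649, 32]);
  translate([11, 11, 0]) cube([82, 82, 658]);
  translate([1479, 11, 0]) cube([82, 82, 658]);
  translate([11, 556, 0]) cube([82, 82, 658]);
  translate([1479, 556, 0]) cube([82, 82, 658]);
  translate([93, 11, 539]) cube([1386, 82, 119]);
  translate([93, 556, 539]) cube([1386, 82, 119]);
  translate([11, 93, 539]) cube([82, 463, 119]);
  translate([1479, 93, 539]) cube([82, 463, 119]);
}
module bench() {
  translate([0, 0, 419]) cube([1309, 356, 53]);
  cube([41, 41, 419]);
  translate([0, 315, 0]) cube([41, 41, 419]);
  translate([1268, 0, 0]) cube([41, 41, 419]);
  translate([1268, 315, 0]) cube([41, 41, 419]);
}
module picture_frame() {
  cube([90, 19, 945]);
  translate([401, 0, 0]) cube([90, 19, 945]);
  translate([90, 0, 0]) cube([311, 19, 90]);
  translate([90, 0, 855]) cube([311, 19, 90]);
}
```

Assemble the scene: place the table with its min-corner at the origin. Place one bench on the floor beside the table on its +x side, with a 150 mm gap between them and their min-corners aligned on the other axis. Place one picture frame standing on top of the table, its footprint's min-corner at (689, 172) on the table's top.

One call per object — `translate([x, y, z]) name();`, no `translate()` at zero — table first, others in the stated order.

table();
translate([1722, 0, 0]) bench();
translate([689, 172, 690]) picture_frame();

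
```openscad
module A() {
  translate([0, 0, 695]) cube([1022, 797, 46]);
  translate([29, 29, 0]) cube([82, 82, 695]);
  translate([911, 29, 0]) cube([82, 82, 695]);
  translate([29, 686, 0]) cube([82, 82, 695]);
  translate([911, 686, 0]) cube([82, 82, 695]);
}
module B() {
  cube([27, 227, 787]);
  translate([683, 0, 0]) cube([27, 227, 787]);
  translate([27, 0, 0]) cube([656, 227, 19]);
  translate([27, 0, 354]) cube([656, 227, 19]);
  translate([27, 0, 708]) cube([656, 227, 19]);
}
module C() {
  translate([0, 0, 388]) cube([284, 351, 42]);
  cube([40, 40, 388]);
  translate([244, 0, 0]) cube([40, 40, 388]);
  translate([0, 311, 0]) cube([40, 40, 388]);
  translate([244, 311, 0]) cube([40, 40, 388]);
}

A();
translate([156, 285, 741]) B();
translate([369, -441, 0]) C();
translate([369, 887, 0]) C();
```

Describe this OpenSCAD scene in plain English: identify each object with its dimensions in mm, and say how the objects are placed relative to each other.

A is a table with a 1022×797 mm rectangular top, 46 mm thick, top surface at z = 741 mm, supported by four 82×82 mm square legs, each inset 29 mm from the nearest pair of top edges, running from the floor.

B is an open bookshelf. Two side panels, each 27 mm thick, 227 mm deep and 787 mm tall, stand 710 mm apart (outside-to-outside). Between them sit 3 shelves, each 19 mm thick and 227 mm deep, spanning the full gap between the sides. The bottom shelf rests on the floor (its underside at z = 0) and the clear gap between one shelf's top and the next shelf's underside is 335 mm.

C is a simple wooden stool: a rectangular seat 284 mm (x) by 351 mm (y), 42 mm thick, top face at z = 430 mm, on four square legs, each 40×40 mm in cross-section. The legs rest on z = 0, each flush with a corner of the seat.

The bookshelf is on top of the table, centred. Two stools sit around the table at the −y, +y sides.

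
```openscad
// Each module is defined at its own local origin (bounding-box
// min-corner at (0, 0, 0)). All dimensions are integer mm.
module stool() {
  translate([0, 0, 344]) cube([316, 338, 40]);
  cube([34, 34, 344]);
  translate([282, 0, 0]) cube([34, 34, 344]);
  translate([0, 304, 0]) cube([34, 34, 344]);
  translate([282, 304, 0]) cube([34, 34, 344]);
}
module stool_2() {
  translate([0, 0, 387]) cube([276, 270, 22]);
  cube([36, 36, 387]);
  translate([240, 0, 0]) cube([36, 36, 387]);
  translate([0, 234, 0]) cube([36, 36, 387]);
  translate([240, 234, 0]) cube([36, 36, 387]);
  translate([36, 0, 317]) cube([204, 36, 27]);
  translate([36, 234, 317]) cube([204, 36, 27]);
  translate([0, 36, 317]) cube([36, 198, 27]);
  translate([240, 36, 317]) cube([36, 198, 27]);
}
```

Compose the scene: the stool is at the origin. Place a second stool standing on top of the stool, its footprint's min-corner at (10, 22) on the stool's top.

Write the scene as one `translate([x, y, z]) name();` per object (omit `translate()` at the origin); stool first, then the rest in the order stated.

stool();
translate([10, 22, 384]) stool_2();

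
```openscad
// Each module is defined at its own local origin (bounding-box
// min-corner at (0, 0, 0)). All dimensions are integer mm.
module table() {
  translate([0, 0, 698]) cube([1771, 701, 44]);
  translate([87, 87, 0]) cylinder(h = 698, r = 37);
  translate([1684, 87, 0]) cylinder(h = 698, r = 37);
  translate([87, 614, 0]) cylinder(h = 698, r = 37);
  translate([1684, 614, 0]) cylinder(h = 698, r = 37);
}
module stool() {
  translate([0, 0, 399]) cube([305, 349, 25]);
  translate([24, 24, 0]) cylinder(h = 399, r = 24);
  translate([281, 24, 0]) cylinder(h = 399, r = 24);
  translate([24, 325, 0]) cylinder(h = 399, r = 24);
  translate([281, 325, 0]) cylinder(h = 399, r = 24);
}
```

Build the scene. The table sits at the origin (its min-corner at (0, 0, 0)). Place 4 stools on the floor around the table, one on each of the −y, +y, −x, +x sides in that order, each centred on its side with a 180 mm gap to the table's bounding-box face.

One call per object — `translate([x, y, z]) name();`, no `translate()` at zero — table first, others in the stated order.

table();
translate([733, -529, 0]) stool();
translate([733, 881, 0]) stool();
translate([-485, 176, 0]) stool();
translate([1951, 176, 0]) stool();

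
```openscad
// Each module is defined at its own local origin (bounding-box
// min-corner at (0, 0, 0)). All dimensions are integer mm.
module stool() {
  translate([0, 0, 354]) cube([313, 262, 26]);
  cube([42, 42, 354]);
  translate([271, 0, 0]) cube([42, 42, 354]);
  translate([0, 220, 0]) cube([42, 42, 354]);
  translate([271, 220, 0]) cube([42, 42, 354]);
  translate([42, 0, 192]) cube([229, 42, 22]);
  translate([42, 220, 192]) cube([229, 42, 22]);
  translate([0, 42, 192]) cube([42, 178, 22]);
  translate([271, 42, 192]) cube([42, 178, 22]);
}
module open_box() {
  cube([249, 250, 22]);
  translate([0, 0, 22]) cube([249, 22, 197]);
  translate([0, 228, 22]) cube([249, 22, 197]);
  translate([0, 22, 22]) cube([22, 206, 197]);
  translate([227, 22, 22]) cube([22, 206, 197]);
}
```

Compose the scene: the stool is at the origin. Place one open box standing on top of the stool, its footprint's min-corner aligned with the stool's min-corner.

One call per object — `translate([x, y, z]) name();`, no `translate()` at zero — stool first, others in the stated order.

stool();
translate([0, 0, 380]) open_box();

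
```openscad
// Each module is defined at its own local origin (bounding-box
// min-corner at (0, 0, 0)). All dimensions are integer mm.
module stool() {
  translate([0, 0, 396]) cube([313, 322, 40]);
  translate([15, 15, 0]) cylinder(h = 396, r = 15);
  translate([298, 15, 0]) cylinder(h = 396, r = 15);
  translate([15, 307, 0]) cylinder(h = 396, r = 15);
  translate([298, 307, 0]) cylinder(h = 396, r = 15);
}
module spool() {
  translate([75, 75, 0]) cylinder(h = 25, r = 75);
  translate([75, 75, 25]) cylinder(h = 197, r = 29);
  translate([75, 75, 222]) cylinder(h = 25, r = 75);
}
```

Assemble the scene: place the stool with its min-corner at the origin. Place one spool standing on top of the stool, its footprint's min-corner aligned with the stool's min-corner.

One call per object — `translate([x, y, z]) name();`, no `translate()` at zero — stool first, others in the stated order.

stool();
translate([0, 0, 436]) spool();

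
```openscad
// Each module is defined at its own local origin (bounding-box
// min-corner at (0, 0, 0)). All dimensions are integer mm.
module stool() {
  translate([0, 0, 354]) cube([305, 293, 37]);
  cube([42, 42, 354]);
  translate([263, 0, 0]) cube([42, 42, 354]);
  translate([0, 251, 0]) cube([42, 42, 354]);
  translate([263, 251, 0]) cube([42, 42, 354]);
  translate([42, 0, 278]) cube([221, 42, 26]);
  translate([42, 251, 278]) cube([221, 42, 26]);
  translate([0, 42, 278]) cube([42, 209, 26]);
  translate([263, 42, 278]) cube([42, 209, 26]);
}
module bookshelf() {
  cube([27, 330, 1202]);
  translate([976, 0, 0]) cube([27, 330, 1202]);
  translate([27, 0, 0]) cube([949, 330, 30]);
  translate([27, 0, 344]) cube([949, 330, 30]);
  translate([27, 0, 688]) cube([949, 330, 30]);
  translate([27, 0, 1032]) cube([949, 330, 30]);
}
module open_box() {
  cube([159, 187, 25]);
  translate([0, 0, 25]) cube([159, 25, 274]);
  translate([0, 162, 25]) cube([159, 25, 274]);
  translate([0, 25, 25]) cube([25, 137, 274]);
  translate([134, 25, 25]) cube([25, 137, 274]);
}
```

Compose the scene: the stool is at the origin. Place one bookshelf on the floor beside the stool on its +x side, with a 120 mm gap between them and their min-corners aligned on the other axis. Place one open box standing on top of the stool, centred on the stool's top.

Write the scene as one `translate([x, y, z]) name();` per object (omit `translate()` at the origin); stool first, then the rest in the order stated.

stool();
translate([425, 0, 0]) bookshelf();
translate([73, 53, 391]) open_box();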